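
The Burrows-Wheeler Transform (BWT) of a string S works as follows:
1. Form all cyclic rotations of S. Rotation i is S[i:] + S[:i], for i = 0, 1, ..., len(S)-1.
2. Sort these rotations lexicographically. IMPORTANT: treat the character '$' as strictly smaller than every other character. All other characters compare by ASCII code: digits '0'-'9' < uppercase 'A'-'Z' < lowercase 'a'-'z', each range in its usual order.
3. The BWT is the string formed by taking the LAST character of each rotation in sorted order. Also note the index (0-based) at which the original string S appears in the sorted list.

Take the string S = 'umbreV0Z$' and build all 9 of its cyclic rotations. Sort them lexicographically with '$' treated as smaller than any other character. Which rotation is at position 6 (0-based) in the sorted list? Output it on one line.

All 9 rotations (rotation i = S[i:]+S[:i]):
  rot[0] = umbreV0Z$
  rot[1] = mbreV0Z$u
  rot[2] = breV0Z$um
  rot[3] = reV0Z$umb
  rot[4] = eV0Z$umbr
  rot[5] = V0Z$umbre
  rot[6] = 0Z$umbreV
  rot[7] = Z$umbreV0
  rot[8] = $umbreV0Z
Sorted (with $ < everything):
  sorted[0] = $umbreV0Z
  sorted[1] = 0Z$umbreV
  sorted[2] = V0Z$umbre
  sorted[3] = Z$umbreV0
  sorted[4] = breV0Z$um
  sorted[5] = eV0Z$umbr
  sorted[6] = mbreV0Z$u
  sorted[7] = reV0Z$umb
  sorted[8] = umbreV0Z$
sorted[6] = mbreV0Z$u

Answer: mbreV0Z$u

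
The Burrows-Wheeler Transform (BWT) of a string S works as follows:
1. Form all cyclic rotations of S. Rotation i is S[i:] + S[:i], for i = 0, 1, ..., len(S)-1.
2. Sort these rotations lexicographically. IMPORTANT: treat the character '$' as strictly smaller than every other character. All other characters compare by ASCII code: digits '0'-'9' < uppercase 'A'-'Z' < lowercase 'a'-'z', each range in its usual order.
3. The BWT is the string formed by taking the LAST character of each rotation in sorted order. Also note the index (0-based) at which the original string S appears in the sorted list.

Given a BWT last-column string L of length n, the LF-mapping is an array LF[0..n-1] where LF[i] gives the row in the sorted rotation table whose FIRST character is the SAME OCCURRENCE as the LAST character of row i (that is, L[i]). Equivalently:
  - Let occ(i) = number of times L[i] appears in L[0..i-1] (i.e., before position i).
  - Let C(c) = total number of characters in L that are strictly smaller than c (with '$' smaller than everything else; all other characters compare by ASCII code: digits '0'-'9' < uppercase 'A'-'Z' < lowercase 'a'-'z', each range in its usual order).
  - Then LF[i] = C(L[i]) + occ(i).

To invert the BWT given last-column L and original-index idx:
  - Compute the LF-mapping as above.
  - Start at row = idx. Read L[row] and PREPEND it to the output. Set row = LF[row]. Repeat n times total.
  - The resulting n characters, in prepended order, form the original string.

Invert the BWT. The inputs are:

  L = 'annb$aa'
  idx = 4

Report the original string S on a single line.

Answer: banana$

Derivation:
LF mapping: 1 5 6 4 0 2 3
Walk LF starting at row 4, prepending L[row]:
  step 1: row=4, L[4]='$', prepend. Next row=LF[4]=0
  step 2: row=0, L[0]='a', prepend. Next row=LF[0]=1
  step 3: row=1, L[1]='n', prepend. Next row=LF[1]=5
  step 4: row=5, L[5]='a', prepend. Next row=LF[5]=2
  step 5: row=2, L[2]='n', prepend. Next row=LF[2]=6
  step 6: row=6, L[6]='a', prepend. Next row=LF[6]=3
  step 7: row=3, L[3]='b', prepend. Next row=LF[3]=4
Reversed output: banana$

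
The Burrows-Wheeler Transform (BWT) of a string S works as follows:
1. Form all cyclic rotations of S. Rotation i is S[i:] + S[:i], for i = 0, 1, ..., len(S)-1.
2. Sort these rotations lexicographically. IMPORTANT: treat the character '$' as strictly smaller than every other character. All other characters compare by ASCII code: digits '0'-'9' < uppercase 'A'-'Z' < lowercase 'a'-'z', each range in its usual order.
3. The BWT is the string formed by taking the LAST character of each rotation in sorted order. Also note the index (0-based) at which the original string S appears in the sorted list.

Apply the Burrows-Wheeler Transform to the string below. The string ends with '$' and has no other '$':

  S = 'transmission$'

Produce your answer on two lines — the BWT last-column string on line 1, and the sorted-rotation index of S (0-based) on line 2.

All 13 rotations (rotation i = S[i:]+S[:i]):
  rot[0] = transmission$
  rot[1] = ransmission$t
  rot[2] = ansmission$tr
  rot[3] = nsmission$tra
  rot[4] = smission$tran
  rot[5] = mission$trans
  rot[6] = ission$transm
  rot[7] = ssion$transmi
  rot[8] = sion$transmis
  rot[9] = ion$transmiss
  rot[10] = on$transmissi
  rot[11] = n$transmissio
  rot[12] = $transmission
Sorted (with $ < everything):
  sorted[0] = $transmission  (last char: 'n')
  sorted[1] = ansmission$tr  (last char: 'r')
  sorted[2] = ion$transmiss  (last char: 's')
  sorted[3] = ission$transm  (last char: 'm')
  sorted[4] = mission$trans  (last char: 's')
  sorted[5] = n$transmissio  (last char: 'o')
  sorted[6] = nsmission$tra  (last char: 'a')
  sorted[7] = on$transmissi  (last char: 'i')
  sorted[8] = ransmission$t  (last char: 't')
  sorted[9] = sion$transmis  (last char: 's')
  sorted[10] = smission$tran  (last char: 'n')
  sorted[11] = ssion$transmi  (last char: 'i')
  sorted[12] = transmission$  (last char: '$')
Last column: nrsmsoaitsni$
Original string S is at sorted index 12

Answer: nrsmsoaitsni$
12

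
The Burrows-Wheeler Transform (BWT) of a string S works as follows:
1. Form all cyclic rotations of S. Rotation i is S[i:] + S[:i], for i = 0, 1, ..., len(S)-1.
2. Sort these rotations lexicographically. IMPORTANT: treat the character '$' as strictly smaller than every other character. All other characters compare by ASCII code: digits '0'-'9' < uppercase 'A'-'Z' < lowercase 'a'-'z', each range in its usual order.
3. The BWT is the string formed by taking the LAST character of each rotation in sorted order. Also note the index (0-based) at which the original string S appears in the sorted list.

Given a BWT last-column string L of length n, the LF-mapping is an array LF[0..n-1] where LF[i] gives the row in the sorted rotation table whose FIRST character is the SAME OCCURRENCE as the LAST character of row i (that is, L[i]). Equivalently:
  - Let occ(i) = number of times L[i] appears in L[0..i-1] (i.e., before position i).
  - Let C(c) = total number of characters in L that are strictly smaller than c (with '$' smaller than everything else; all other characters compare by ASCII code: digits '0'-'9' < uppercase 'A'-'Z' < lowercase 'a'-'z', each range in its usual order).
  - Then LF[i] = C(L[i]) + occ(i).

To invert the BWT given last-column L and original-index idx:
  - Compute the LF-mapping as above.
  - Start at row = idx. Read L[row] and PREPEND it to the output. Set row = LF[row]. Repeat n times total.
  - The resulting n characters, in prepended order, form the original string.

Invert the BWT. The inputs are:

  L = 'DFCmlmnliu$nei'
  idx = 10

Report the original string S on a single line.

LF mapping: 2 3 1 9 7 10 11 8 5 13 0 12 4 6
Walk LF starting at row 10, prepending L[row]:
  step 1: row=10, L[10]='$', prepend. Next row=LF[10]=0
  step 2: row=0, L[0]='D', prepend. Next row=LF[0]=2
  step 3: row=2, L[2]='C', prepend. Next row=LF[2]=1
  step 4: row=1, L[1]='F', prepend. Next row=LF[1]=3
  step 5: row=3, L[3]='m', prepend. Next row=LF[3]=9
  step 6: row=9, L[9]='u', prepend. Next row=LF[9]=13
  step 7: row=13, L[13]='i', prepend. Next row=LF[13]=6
  step 8: row=6, L[6]='n', prepend. Next row=LF[6]=11
  step 9: row=11, L[11]='n', prepend. Next row=LF[11]=12
  step 10: row=12, L[12]='e', prepend. Next row=LF[12]=4
  step 11: row=4, L[4]='l', prepend. Next row=LF[4]=7
  step 12: row=7, L[7]='l', prepend. Next row=LF[7]=8
  step 13: row=8, L[8]='i', prepend. Next row=LF[8]=5
  step 14: row=5, L[5]='m', prepend. Next row=LF[5]=10
Reversed output: millenniumFCD$

Answer: millenniumFCD$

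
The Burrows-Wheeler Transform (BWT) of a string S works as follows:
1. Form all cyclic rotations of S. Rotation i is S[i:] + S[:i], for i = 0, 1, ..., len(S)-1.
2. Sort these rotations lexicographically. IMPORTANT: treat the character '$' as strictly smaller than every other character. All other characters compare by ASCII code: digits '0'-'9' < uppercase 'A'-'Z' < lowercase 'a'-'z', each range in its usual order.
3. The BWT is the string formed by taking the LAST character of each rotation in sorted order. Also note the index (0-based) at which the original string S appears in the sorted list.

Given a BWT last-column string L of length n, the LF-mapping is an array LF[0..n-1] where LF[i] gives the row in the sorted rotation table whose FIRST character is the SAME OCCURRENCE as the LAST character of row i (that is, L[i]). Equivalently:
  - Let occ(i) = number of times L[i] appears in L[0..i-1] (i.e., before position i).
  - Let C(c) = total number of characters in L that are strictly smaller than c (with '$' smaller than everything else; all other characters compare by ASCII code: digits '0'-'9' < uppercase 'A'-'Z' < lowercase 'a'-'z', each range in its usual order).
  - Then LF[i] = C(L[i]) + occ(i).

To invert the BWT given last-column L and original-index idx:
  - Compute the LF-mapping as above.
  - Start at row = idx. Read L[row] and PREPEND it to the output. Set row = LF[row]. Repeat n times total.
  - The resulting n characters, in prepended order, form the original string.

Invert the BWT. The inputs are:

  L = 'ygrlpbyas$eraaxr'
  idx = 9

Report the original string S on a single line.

Answer: raspberrygalaxy$

Derivation:
LF mapping: 14 6 9 7 8 4 15 1 12 0 5 10 2 3 13 11
Walk LF starting at row 9, prepending L[row]:
  step 1: row=9, L[9]='$', prepend. Next row=LF[9]=0
  step 2: row=0, L[0]='y', prepend. Next row=LF[0]=14
  step 3: row=14, L[14]='x', prepend. Next row=LF[14]=13
  step 4: row=13, L[13]='a', prepend. Next row=LF[13]=3
  step 5: row=3, L[3]='l', prepend. Next row=LF[3]=7
  step 6: row=7, L[7]='a', prepend. Next row=LF[7]=1
  step 7: row=1, L[1]='g', prepend. Next row=LF[1]=6
  step 8: row=6, L[6]='y', prepend. Next row=LF[6]=15
  step 9: row=15, L[15]='r', prepend. Next row=LF[15]=11
  step 10: row=11, L[11]='r', prepend. Next row=LF[11]=10
  step 11: row=10, L[10]='e', prepend. Next row=LF[10]=5
  step 12: row=5, L[5]='b', prepend. Next row=LF[5]=4
  step 13: row=4, L[4]='p', prepend. Next row=LF[4]=8
  step 14: row=8, L[8]='s', prepend. Next row=LF[8]=12
  step 15: row=12, L[12]='a', prepend. Next row=LF[12]=2
  step 16: row=2, L[2]='r', prepend. Next row=LF[2]=9
Reversed output: raspberrygalaxy$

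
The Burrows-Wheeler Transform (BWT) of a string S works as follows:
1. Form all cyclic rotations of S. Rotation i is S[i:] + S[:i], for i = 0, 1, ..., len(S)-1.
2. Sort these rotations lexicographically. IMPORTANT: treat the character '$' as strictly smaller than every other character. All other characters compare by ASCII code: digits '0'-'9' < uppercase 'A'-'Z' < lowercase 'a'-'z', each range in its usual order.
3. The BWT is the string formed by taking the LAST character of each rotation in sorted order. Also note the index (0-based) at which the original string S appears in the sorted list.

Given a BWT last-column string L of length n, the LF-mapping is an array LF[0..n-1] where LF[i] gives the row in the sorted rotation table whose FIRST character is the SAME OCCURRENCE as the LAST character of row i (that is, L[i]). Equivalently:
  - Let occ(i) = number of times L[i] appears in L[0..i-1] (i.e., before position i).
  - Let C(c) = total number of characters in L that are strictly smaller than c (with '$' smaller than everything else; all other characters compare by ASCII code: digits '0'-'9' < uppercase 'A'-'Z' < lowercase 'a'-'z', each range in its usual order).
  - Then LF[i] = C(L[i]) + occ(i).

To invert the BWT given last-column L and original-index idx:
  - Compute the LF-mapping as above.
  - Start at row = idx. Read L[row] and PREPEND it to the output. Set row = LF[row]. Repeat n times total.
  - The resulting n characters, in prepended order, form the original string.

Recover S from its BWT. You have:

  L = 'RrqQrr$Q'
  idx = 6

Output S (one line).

Answer: rqQrrQR$

Derivation:
LF mapping: 3 5 4 1 6 7 0 2
Walk LF starting at row 6, prepending L[row]:
  step 1: row=6, L[6]='$', prepend. Next row=LF[6]=0
  step 2: row=0, L[0]='R', prepend. Next row=LF[0]=3
  step 3: row=3, L[3]='Q', prepend. Next row=LF[3]=1
  step 4: row=1, L[1]='r', prepend. Next row=LF[1]=5
  step 5: row=5, L[5]='r', prepend. Next row=LF[5]=7
  step 6: row=7, L[7]='Q', prepend. Next row=LF[7]=2
  step 7: row=2, L[2]='q', prepend. Next row=LF[2]=4
  step 8: row=4, L[4]='r', prepend. Next row=LF[4]=6
Reversed output: rqQrrQR$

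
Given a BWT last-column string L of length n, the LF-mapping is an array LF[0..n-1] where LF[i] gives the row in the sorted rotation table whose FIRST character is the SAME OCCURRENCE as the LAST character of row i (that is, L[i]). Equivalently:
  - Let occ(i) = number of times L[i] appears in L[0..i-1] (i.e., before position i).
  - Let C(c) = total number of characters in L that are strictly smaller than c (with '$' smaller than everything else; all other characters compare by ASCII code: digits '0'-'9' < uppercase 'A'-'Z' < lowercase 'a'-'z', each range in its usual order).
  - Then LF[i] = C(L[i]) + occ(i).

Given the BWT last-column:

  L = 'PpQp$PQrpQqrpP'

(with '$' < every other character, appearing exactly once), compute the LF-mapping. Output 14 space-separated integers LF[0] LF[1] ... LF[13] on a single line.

Answer: 1 7 4 8 0 2 5 12 9 6 11 13 10 3

Derivation:
Char counts: '$':1, 'P':3, 'Q':3, 'p':4, 'q':1, 'r':2
C (first-col start): C('$')=0, C('P')=1, C('Q')=4, C('p')=7, C('q')=11, C('r')=12
L[0]='P': occ=0, LF[0]=C('P')+0=1+0=1
L[1]='p': occ=0, LF[1]=C('p')+0=7+0=7
L[2]='Q': occ=0, LF[2]=C('Q')+0=4+0=4
L[3]='p': occ=1, LF[3]=C('p')+1=7+1=8
L[4]='$': occ=0, LF[4]=C('$')+0=0+0=0
L[5]='P': occ=1, LF[5]=C('P')+1=1+1=2
L[6]='Q': occ=1, LF[6]=C('Q')+1=4+1=5
L[7]='r': occ=0, LF[7]=C('r')+0=12+0=12
L[8]='p': occ=2, LF[8]=C('p')+2=7+2=9
L[9]='Q': occ=2, LF[9]=C('Q')+2=4+2=6
L[10]='q': occ=0, LF[10]=C('q')+0=11+0=11
L[11]='r': occ=1, LF[11]=C('r')+1=12+1=13
L[12]='p': occ=3, LF[12]=C('p')+3=7+3=10
L[13]='P': occ=2, LF[13]=C('P')+2=1+2=3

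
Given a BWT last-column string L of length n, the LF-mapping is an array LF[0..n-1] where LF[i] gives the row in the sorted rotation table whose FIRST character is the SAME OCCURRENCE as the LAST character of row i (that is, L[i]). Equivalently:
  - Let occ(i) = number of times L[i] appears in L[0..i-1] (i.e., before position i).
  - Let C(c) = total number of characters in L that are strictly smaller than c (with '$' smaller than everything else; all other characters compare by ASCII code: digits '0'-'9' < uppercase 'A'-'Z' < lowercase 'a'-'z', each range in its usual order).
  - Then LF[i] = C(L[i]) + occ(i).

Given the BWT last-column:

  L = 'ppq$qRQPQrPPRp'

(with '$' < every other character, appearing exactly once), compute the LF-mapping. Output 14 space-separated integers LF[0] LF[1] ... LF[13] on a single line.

Answer: 8 9 11 0 12 6 4 1 5 13 2 3 7 10

Derivation:
Char counts: '$':1, 'P':3, 'Q':2, 'R':2, 'p':3, 'q':2, 'r':1
C (first-col start): C('$')=0, C('P')=1, C('Q')=4, C('R')=6, C('p')=8, C('q')=11, C('r')=13
L[0]='p': occ=0, LF[0]=C('p')+0=8+0=8
L[1]='p': occ=1, LF[1]=C('p')+1=8+1=9
L[2]='q': occ=0, LF[2]=C('q')+0=11+0=11
L[3]='$': occ=0, LF[3]=C('$')+0=0+0=0
L[4]='q': occ=1, LF[4]=C('q')+1=11+1=12
L[5]='R': occ=0, LF[5]=C('R')+0=6+0=6
L[6]='Q': occ=0, LF[6]=C('Q')+0=4+0=4
L[7]='P': occ=0, LF[7]=C('P')+0=1+0=1
L[8]='Q': occ=1, LF[8]=C('Q')+1=4+1=5
L[9]='r': occ=0, LF[9]=C('r')+0=13+0=13
L[10]='P': occ=1, LF[10]=C('P')+1=1+1=2
L[11]='P': occ=2, LF[11]=C('P')+2=1+2=3
L[12]='R': occ=1, LF[12]=C('R')+1=6+1=7
L[13]='p': occ=2, LF[13]=C('p')+2=8+2=10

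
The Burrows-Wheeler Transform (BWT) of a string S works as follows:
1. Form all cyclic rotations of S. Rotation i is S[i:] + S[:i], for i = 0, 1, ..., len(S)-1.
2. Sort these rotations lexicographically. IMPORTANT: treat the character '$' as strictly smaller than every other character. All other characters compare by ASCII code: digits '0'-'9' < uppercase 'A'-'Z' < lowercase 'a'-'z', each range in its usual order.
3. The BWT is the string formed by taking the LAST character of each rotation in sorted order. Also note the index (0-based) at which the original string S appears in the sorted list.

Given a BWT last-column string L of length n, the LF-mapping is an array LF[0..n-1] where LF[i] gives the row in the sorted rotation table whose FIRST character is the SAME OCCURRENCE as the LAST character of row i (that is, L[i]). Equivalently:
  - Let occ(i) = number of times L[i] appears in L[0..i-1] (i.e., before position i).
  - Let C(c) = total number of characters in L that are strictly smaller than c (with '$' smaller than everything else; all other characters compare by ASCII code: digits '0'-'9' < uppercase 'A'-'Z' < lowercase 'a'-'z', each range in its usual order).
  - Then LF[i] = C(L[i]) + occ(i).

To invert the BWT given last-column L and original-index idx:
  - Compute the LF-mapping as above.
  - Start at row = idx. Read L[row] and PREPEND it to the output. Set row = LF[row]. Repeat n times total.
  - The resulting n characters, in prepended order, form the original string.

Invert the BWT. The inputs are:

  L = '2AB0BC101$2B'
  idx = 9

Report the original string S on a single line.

LF mapping: 5 7 8 1 9 11 3 2 4 0 6 10
Walk LF starting at row 9, prepending L[row]:
  step 1: row=9, L[9]='$', prepend. Next row=LF[9]=0
  step 2: row=0, L[0]='2', prepend. Next row=LF[0]=5
  step 3: row=5, L[5]='C', prepend. Next row=LF[5]=11
  step 4: row=11, L[11]='B', prepend. Next row=LF[11]=10
  step 5: row=10, L[10]='2', prepend. Next row=LF[10]=6
  step 6: row=6, L[6]='1', prepend. Next row=LF[6]=3
  step 7: row=3, L[3]='0', prepend. Next row=LF[3]=1
  step 8: row=1, L[1]='A', prepend. Next row=LF[1]=7
  step 9: row=7, L[7]='0', prepend. Next row=LF[7]=2
  step 10: row=2, L[2]='B', prepend. Next row=LF[2]=8
  step 11: row=8, L[8]='1', prepend. Next row=LF[8]=4
  step 12: row=4, L[4]='B', prepend. Next row=LF[4]=9
Reversed output: B1B0A012BC2$

Answer: B1B0A012BC2$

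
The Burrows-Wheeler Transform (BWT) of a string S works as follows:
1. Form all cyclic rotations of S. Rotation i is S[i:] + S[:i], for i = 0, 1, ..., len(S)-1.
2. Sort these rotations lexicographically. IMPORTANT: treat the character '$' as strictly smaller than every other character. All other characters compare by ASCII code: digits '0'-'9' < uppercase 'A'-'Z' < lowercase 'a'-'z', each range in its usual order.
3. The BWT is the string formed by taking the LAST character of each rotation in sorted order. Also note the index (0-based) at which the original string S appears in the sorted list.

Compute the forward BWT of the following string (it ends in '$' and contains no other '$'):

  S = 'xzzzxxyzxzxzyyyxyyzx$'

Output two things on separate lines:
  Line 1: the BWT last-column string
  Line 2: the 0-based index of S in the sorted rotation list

Answer: xzzyxzz$yyzxyxyzyxxzx
7

Derivation:
All 21 rotations (rotation i = S[i:]+S[:i]):
  rot[0] = xzzzxxyzxzxzyyyxyyzx$
  rot[1] = zzzxxyzxzxzyyyxyyzx$x
  rot[2] = zzxxyzxzxzyyyxyyzx$xz
  rot[3] = zxxyzxzxzyyyxyyzx$xzz
  rot[4] = xxyzxzxzyyyxyyzx$xzzz
  rot[5] = xyzxzxzyyyxyyzx$xzzzx
  rot[6] = yzxzxzyyyxyyzx$xzzzxx
  rot[7] = zxzxzyyyxyyzx$xzzzxxy
  rot[8] = xzxzyyyxyyzx$xzzzxxyz
  rot[9] = zxzyyyxyyzx$xzzzxxyzx
  rot[10] = xzyyyxyyzx$xzzzxxyzxz
  rot[11] = zyyyxyyzx$xzzzxxyzxzx
  rot[12] = yyyxyyzx$xzzzxxyzxzxz
  rot[13] = yyxyyzx$xzzzxxyzxzxzy
  rot[14] = yxyyzx$xzzzxxyzxzxzyy
  rot[15] = xyyzx$xzzzxxyzxzxzyyy
  rot[16] = yyzx$xzzzxxyzxzxzyyyx
  rot[17] = yzx$xzzzxxyzxzxzyyyxy
  rot[18] = zx$xzzzxxyzxzxzyyyxyy
  rot[19] = x$xzzzxxyzxzxzyyyxyyz
  rot[20] = $xzzzxxyzxzxzyyyxyyzx
Sorted (with $ < everything):
  sorted[0] = $xzzzxxyzxzxzyyyxyyzx  (last char: 'x')
  sorted[1] = x$xzzzxxyzxzxzyyyxyyz  (last char: 'z')
  sorted[2] = xxyzxzxzyyyxyyzx$xzzz  (last char: 'z')
  sorted[3] = xyyzx$xzzzxxyzxzxzyyy  (last char: 'y')
  sorted[4] = xyzxzxzyyyxyyzx$xzzzx  (last char: 'x')
  sorted[5] = xzxzyyyxyyzx$xzzzxxyz  (last char: 'z')
  sorted[6] = xzyyyxyyzx$xzzzxxyzxz  (last char: 'z')
  sorted[7] = xzzzxxyzxzxzyyyxyyzx$  (last char: '$')
  sorted[8] = yxyyzx$xzzzxxyzxzxzyy  (last char: 'y')
  sorted[9] = yyxyyzx$xzzzxxyzxzxzy  (last char: 'y')
  sorted[10] = yyyxyyzx$xzzzxxyzxzxz  (last char: 'z')
  sorted[11] = yyzx$xzzzxxyzxzxzyyyx  (last char: 'x')
  sorted[12] = yzx$xzzzxxyzxzxzyyyxy  (last char: 'y')
  sorted[13] = yzxzxzyyyxyyzx$xzzzxx  (last char: 'x')
  sorted[14] = zx$xzzzxxyzxzxzyyyxyy  (last char: 'y')
  sorted[15] = zxxyzxzxzyyyxyyzx$xzz  (last char: 'z')
  sorted[16] = zxzxzyyyxyyzx$xzzzxxy  (last char: 'y')
  sorted[17] = zxzyyyxyyzx$xzzzxxyzx  (last char: 'x')
  sorted[18] = zyyyxyyzx$xzzzxxyzxzx  (last char: 'x')
  sorted[19] = zzxxyzxzxzyyyxyyzx$xz  (last char: 'z')
  sorted[20] = zzzxxyzxzxzyyyxyyzx$x  (last char: 'x')
Last column: xzzyxzz$yyzxyxyzyxxzx
Original string S is at sorted index 7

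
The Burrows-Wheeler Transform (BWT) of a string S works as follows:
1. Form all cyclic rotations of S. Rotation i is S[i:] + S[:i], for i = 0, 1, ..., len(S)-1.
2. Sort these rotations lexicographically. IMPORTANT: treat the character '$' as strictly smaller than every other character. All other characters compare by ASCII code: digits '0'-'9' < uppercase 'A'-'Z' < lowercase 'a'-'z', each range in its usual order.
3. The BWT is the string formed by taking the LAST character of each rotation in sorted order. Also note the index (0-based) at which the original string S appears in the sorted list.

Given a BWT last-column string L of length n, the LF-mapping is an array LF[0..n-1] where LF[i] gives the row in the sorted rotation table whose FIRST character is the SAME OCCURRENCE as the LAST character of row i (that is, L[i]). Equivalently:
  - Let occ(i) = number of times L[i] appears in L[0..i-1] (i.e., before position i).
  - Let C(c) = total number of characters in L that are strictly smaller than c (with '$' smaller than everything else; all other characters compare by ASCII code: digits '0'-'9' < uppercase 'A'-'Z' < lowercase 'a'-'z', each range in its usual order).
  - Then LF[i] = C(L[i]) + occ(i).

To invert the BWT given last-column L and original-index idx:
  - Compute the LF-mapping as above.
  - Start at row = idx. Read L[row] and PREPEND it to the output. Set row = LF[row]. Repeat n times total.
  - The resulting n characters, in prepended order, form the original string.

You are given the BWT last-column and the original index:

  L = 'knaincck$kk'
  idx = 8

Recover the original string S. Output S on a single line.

LF mapping: 5 9 1 4 10 2 3 6 0 7 8
Walk LF starting at row 8, prepending L[row]:
  step 1: row=8, L[8]='$', prepend. Next row=LF[8]=0
  step 2: row=0, L[0]='k', prepend. Next row=LF[0]=5
  step 3: row=5, L[5]='c', prepend. Next row=LF[5]=2
  step 4: row=2, L[2]='a', prepend. Next row=LF[2]=1
  step 5: row=1, L[1]='n', prepend. Next row=LF[1]=9
  step 6: row=9, L[9]='k', prepend. Next row=LF[9]=7
  step 7: row=7, L[7]='k', prepend. Next row=LF[7]=6
  step 8: row=6, L[6]='c', prepend. Next row=LF[6]=3
  step 9: row=3, L[3]='i', prepend. Next row=LF[3]=4
  step 10: row=4, L[4]='n', prepend. Next row=LF[4]=10
  step 11: row=10, L[10]='k', prepend. Next row=LF[10]=8
Reversed output: knickknack$

Answer: knickknack$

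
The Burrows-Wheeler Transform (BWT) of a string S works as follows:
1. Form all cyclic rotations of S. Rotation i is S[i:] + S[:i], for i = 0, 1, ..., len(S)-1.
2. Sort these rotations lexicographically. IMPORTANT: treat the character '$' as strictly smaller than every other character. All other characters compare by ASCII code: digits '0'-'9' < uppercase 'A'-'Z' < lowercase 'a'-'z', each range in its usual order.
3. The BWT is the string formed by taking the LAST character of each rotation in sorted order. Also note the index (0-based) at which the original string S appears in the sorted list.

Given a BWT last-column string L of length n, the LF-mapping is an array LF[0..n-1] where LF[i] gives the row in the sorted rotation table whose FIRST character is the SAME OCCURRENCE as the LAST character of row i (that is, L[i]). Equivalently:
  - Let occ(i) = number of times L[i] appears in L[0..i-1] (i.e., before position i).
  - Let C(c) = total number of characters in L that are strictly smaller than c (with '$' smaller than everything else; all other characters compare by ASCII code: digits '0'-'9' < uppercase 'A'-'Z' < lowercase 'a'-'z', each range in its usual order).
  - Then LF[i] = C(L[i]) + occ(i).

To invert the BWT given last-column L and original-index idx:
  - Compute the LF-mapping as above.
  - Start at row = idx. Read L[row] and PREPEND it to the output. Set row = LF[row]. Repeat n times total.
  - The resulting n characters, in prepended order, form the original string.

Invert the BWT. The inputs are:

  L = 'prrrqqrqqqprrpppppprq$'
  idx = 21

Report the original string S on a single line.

Answer: rrqprpqqpqrqprprpqprp$

Derivation:
LF mapping: 1 15 16 17 9 10 18 11 12 13 2 19 20 3 4 5 6 7 8 21 14 0
Walk LF starting at row 21, prepending L[row]:
  step 1: row=21, L[21]='$', prepend. Next row=LF[21]=0
  step 2: row=0, L[0]='p', prepend. Next row=LF[0]=1
  step 3: row=1, L[1]='r', prepend. Next row=LF[1]=15
  step 4: row=15, L[15]='p', prepend. Next row=LF[15]=5
  step 5: row=5, L[5]='q', prepend. Next row=LF[5]=10
  step 6: row=10, L[10]='p', prepend. Next row=LF[10]=2
  step 7: row=2, L[2]='r', prepend. Next row=LF[2]=16
  step 8: row=16, L[16]='p', prepend. Next row=LF[16]=6
  step 9: row=6, L[6]='r', prepend. Next row=LF[6]=18
  step 10: row=18, L[18]='p', prepend. Next row=LF[18]=8
  step 11: row=8, L[8]='q', prepend. Next row=LF[8]=12
  step 12: row=12, L[12]='r', prepend. Next row=LF[12]=20
  step 13: row=20, L[20]='q', prepend. Next row=LF[20]=14
  step 14: row=14, L[14]='p', prepend. Next row=LF[14]=4
  step 15: row=4, L[4]='q', prepend. Next row=LF[4]=9
  step 16: row=9, L[9]='q', prepend. Next row=LF[9]=13
  step 17: row=13, L[13]='p', prepend. Next row=LF[13]=3
  step 18: row=3, L[3]='r', prepend. Next row=LF[3]=17
  step 19: row=17, L[17]='p', prepend. Next row=LF[17]=7
  step 20: row=7, L[7]='q', prepend. Next row=LF[7]=11
  step 21: row=11, L[11]='r', prepend. Next row=LF[11]=19
  step 22: row=19, L[19]='r', prepend. Next row=LF[19]=21
Reversed output: rrqprpqqpqrqprprpqprp$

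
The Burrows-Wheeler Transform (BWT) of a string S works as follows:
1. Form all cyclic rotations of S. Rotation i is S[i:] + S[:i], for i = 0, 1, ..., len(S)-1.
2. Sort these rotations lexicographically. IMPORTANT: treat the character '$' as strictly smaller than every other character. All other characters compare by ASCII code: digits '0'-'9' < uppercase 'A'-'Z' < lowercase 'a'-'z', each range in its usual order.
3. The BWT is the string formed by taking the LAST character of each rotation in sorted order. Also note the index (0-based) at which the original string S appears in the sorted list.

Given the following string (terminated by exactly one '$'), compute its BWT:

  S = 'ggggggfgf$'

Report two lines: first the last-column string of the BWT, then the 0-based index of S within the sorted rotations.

All 10 rotations (rotation i = S[i:]+S[:i]):
  rot[0] = ggggggfgf$
  rot[1] = gggggfgf$g
  rot[2] = ggggfgf$gg
  rot[3] = gggfgf$ggg
  rot[4] = ggfgf$gggg
  rot[5] = gfgf$ggggg
  rot[6] = fgf$gggggg
  rot[7] = gf$ggggggf
  rot[8] = f$ggggggfg
  rot[9] = $ggggggfgf
Sorted (with $ < everything):
  sorted[0] = $ggggggfgf  (last char: 'f')
  sorted[1] = f$ggggggfg  (last char: 'g')
  sorted[2] = fgf$gggggg  (last char: 'g')
  sorted[3] = gf$ggggggf  (last char: 'f')
  sorted[4] = gfgf$ggggg  (last char: 'g')
  sorted[5] = ggfgf$gggg  (last char: 'g')
  sorted[6] = gggfgf$ggg  (last char: 'g')
  sorted[7] = ggggfgf$gg  (last char: 'g')
  sorted[8] = gggggfgf$g  (last char: 'g')
  sorted[9] = ggggggfgf$  (last char: '$')
Last column: fggfggggg$
Original string S is at sorted index 9

Answer: fggfggggg$
9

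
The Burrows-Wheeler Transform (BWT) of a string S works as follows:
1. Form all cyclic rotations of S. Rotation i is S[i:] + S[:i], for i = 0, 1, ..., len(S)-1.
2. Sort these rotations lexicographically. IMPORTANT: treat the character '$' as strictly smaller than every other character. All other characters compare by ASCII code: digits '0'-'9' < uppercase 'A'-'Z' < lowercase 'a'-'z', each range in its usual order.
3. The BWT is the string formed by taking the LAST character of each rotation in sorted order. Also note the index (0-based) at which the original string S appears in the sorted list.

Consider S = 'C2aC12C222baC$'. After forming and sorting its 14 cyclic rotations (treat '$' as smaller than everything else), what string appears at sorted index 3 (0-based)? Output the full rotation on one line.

Answer: 22baC$C2aC12C2

Derivation:
All 14 rotations (rotation i = S[i:]+S[:i]):
  rot[0] = C2aC12C222baC$
  rot[1] = 2aC12C222baC$C
  rot[2] = aC12C222baC$C2
  rot[3] = C12C222baC$C2a
  rot[4] = 12C222baC$C2aC
  rot[5] = 2C222baC$C2aC1
  rot[6] = C222baC$C2aC12
  rot[7] = 222baC$C2aC12C
  rot[8] = 22baC$C2aC12C2
  rot[9] = 2baC$C2aC12C22
  rot[10] = baC$C2aC12C222
  rot[11] = aC$C2aC12C222b
  rot[12] = C$C2aC12C222ba
  rot[13] = $C2aC12C222baC
Sorted (with $ < everything):
  sorted[0] = $C2aC12C222baC
  sorted[1] = 12C222baC$C2aC
  sorted[2] = 222baC$C2aC12C
  sorted[3] = 22baC$C2aC12C2
  sorted[4] = 2C222baC$C2aC1
  sorted[5] = 2aC12C222baC$C
  sorted[6] = 2baC$C2aC12C22
  sorted[7] = C$C2aC12C222ba
  sorted[8] = C12C222baC$C2a
  sorted[9] = C222baC$C2aC12
  sorted[10] = C2aC12C222baC$
  sorted[11] = aC$C2aC12C222b
  sorted[12] = aC12C222baC$C2
  sorted[13] = baC$C2aC12C222
sorted[3] = 22baC$C2aC12C2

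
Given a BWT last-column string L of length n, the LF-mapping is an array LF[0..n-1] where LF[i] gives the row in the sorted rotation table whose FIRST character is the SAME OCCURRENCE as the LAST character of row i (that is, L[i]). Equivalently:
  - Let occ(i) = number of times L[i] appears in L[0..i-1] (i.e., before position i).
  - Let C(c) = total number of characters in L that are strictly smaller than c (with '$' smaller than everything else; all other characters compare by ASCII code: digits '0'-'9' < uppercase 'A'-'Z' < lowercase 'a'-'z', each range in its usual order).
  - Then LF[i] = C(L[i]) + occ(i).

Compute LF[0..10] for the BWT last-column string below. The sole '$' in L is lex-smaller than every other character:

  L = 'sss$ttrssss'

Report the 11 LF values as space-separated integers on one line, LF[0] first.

Char counts: '$':1, 'r':1, 's':7, 't':2
C (first-col start): C('$')=0, C('r')=1, C('s')=2, C('t')=9
L[0]='s': occ=0, LF[0]=C('s')+0=2+0=2
L[1]='s': occ=1, LF[1]=C('s')+1=2+1=3
L[2]='s': occ=2, LF[2]=C('s')+2=2+2=4
L[3]='$': occ=0, LF[3]=C('$')+0=0+0=0
L[4]='t': occ=0, LF[4]=C('t')+0=9+0=9
L[5]='t': occ=1, LF[5]=C('t')+1=9+1=10
L[6]='r': occ=0, LF[6]=C('r')+0=1+0=1
L[7]='s': occ=3, LF[7]=C('s')+3=2+3=5
L[8]='s': occ=4, LF[8]=C('s')+4=2+4=6
L[9]='s': occ=5, LF[9]=C('s')+5=2+5=7
L[10]='s': occ=6, LF[10]=C('s')+6=2+6=8

Answer: 2 3 4 0 9 10 1 5 6 7 8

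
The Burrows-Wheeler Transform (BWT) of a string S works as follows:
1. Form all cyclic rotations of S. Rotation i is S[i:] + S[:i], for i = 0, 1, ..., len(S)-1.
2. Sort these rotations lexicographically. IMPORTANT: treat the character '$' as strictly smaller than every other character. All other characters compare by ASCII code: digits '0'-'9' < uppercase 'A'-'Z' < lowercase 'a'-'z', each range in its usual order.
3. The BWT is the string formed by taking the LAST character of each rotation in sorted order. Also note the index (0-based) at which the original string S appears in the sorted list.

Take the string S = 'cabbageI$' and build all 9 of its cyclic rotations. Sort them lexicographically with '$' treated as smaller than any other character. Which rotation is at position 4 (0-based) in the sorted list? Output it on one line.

Answer: bageI$cab

Derivation:
All 9 rotations (rotation i = S[i:]+S[:i]):
  rot[0] = cabbageI$
  rot[1] = abbageI$c
  rot[2] = bbageI$ca
  rot[3] = bageI$cab
  rot[4] = ageI$cabb
  rot[5] = geI$cabba
  rot[6] = eI$cabbag
  rot[7] = I$cabbage
  rot[8] = $cabbageI
Sorted (with $ < everything):
  sorted[0] = $cabbageI
  sorted[1] = I$cabbage
  sorted[2] = abbageI$c
  sorted[3] = ageI$cabb
  sorted[4] = bageI$cab
  sorted[5] = bbageI$ca
  sorted[6] = cabbageI$
  sorted[7] = eI$cabbag
  sorted[8] = geI$cabba
sorted[4] = bageI$cab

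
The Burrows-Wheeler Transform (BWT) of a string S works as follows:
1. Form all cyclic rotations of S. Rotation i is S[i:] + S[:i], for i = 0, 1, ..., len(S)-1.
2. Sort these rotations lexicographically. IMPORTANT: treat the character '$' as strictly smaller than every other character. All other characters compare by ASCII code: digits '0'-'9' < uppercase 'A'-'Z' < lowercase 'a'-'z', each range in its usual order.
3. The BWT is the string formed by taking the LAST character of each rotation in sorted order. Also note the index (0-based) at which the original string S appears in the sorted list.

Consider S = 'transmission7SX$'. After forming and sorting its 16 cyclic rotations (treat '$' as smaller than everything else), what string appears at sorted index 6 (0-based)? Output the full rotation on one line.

Answer: ission7SX$transm

Derivation:
All 16 rotations (rotation i = S[i:]+S[:i]):
  rot[0] = transmission7SX$
  rot[1] = ransmission7SX$t
  rot[2] = ansmission7SX$tr
  rot[3] = nsmission7SX$tra
  rot[4] = smission7SX$tran
  rot[5] = mission7SX$trans
  rot[6] = ission7SX$transm
  rot[7] = ssion7SX$transmi
  rot[8] = sion7SX$transmis
  rot[9] = ion7SX$transmiss
  rot[10] = on7SX$transmissi
  rot[11] = n7SX$transmissio
  rot[12] = 7SX$transmission
  rot[13] = SX$transmission7
  rot[14] = X$transmission7S
  rot[15] = $transmission7SX
Sorted (with $ < everything):
  sorted[0] = $transmission7SX
  sorted[1] = 7SX$transmission
  sorted[2] = SX$transmission7
  sorted[3] = X$transmission7S
  sorted[4] = ansmission7SX$tr
  sorted[5] = ion7SX$transmiss
  sorted[6] = ission7SX$transm
  sorted[7] = mission7SX$trans
  sorted[8] = n7SX$transmissio
  sorted[9] = nsmission7SX$tra
  sorted[10] = on7SX$transmissi
  sorted[11] = ransmission7SX$t
  sorted[12] = sion7SX$transmis
  sorted[13] = smission7SX$tran
  sorted[14] = ssion7SX$transmi
  sorted[15] = transmission7SX$
sorted[6] = ission7SX$transm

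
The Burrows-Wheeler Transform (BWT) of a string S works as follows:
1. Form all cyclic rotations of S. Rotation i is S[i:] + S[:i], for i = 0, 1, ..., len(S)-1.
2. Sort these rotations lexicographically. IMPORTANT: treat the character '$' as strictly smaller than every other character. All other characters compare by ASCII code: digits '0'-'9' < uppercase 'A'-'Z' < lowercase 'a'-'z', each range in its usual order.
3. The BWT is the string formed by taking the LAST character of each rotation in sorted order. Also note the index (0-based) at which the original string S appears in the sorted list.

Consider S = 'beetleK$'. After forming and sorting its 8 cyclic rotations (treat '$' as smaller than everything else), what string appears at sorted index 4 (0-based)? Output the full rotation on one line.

All 8 rotations (rotation i = S[i:]+S[:i]):
  rot[0] = beetleK$
  rot[1] = eetleK$b
  rot[2] = etleK$be
  rot[3] = tleK$bee
  rot[4] = leK$beet
  rot[5] = eK$beetl
  rot[6] = K$beetle
  rot[7] = $beetleK
Sorted (with $ < everything):
  sorted[0] = $beetleK
  sorted[1] = K$beetle
  sorted[2] = beetleK$
  sorted[3] = eK$beetl
  sorted[4] = eetleK$b
  sorted[5] = etleK$be
  sorted[6] = leK$beet
  sorted[7] = tleK$bee
sorted[4] = eetleK$b

Answer: eetleK$b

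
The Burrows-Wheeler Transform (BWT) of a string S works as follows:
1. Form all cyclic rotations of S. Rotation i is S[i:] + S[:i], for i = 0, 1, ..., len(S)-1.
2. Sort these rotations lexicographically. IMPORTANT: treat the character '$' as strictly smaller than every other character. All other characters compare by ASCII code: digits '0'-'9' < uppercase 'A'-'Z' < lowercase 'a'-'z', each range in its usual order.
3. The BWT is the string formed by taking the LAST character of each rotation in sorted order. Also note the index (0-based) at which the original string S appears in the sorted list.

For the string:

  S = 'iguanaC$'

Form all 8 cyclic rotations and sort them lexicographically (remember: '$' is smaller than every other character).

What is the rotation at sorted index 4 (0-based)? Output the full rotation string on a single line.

All 8 rotations (rotation i = S[i:]+S[:i]):
  rot[0] = iguanaC$
  rot[1] = guanaC$i
  rot[2] = uanaC$ig
  rot[3] = anaC$igu
  rot[4] = naC$igua
  rot[5] = aC$iguan
  rot[6] = C$iguana
  rot[7] = $iguanaC
Sorted (with $ < everything):
  sorted[0] = $iguanaC
  sorted[1] = C$iguana
  sorted[2] = aC$iguan
  sorted[3] = anaC$igu
  sorted[4] = guanaC$i
  sorted[5] = iguanaC$
  sorted[6] = naC$igua
  sorted[7] = uanaC$ig
sorted[4] = guanaC$i

Answer: guanaC$i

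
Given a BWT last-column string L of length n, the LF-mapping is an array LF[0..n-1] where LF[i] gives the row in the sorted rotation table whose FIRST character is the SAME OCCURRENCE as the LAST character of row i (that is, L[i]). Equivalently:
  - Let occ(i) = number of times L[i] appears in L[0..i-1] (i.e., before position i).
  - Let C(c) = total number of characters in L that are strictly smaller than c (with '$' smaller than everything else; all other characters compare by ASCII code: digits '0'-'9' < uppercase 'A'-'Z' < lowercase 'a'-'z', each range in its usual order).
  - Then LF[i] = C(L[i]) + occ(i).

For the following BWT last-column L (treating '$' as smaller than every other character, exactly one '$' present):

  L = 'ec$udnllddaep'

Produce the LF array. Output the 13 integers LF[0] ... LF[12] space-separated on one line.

Answer: 6 2 0 12 3 10 8 9 4 5 1 7 11

Derivation:
Char counts: '$':1, 'a':1, 'c':1, 'd':3, 'e':2, 'l':2, 'n':1, 'p':1, 'u':1
C (first-col start): C('$')=0, C('a')=1, C('c')=2, C('d')=3, C('e')=6, C('l')=8, C('n')=10, C('p')=11, C('u')=12
L[0]='e': occ=0, LF[0]=C('e')+0=6+0=6
L[1]='c': occ=0, LF[1]=C('c')+0=2+0=2
L[2]='$': occ=0, LF[2]=C('$')+0=0+0=0
L[3]='u': occ=0, LF[3]=C('u')+0=12+0=12
L[4]='d': occ=0, LF[4]=C('d')+0=3+0=3
L[5]='n': occ=0, LF[5]=C('n')+0=10+0=10
L[6]='l': occ=0, LF[6]=C('l')+0=8+0=8
L[7]='l': occ=1, LF[7]=C('l')+1=8+1=9
L[8]='d': occ=1, LF[8]=C('d')+1=3+1=4
L[9]='d': occ=2, LF[9]=C('d')+2=3+2=5
L[10]='a': occ=0, LF[10]=C('a')+0=1+0=1
L[11]='e': occ=1, LF[11]=C('e')+1=6+1=7
L[12]='p': occ=0, LF[12]=C('p')+0=11+0=11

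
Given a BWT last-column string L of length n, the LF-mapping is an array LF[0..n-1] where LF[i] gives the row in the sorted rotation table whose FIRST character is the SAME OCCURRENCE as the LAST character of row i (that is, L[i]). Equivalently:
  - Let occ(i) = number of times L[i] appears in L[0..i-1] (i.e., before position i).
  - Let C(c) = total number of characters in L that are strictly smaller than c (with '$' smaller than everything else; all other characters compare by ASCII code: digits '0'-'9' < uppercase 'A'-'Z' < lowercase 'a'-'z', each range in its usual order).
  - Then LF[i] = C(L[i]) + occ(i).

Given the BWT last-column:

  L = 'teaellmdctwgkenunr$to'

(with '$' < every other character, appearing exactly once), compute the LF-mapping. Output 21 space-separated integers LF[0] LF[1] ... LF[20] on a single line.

Answer: 16 4 1 5 9 10 11 3 2 17 20 7 8 6 12 19 13 15 0 18 14

Derivation:
Char counts: '$':1, 'a':1, 'c':1, 'd':1, 'e':3, 'g':1, 'k':1, 'l':2, 'm':1, 'n':2, 'o':1, 'r':1, 't':3, 'u':1, 'w':1
C (first-col start): C('$')=0, C('a')=1, C('c')=2, C('d')=3, C('e')=4, C('g')=7, C('k')=8, C('l')=9, C('m')=11, C('n')=12, C('o')=14, C('r')=15, C('t')=16, C('u')=19, C('w')=20
L[0]='t': occ=0, LF[0]=C('t')+0=16+0=16
L[1]='e': occ=0, LF[1]=C('e')+0=4+0=4
L[2]='a': occ=0, LF[2]=C('a')+0=1+0=1
L[3]='e': occ=1, LF[3]=C('e')+1=4+1=5
L[4]='l': occ=0, LF[4]=C('l')+0=9+0=9
L[5]='l': occ=1, LF[5]=C('l')+1=9+1=10
L[6]='m': occ=0, LF[6]=C('m')+0=11+0=11
L[7]='d': occ=0, LF[7]=C('d')+0=3+0=3
L[8]='c': occ=0, LF[8]=C('c')+0=2+0=2
L[9]='t': occ=1, LF[9]=C('t')+1=16+1=17
L[10]='w': occ=0, LF[10]=C('w')+0=20+0=20
L[11]='g': occ=0, LF[11]=C('g')+0=7+0=7
L[12]='k': occ=0, LF[12]=C('k')+0=8+0=8
L[13]='e': occ=2, LF[13]=C('e')+2=4+2=6
L[14]='n': occ=0, LF[14]=C('n')+0=12+0=12
L[15]='u': occ=0, LF[15]=C('u')+0=19+0=19
L[16]='n': occ=1, LF[16]=C('n')+1=12+1=13
L[17]='r': occ=0, LF[17]=C('r')+0=15+0=15
L[18]='$': occ=0, LF[18]=C('$')+0=0+0=0
L[19]='t': occ=2, LF[19]=C('t')+2=16+2=18
L[20]='o': occ=0, LF[20]=C('o')+0=14+0=14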